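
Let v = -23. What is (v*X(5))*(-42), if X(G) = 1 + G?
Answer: 5796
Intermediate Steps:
(v*X(5))*(-42) = -23*(1 + 5)*(-42) = -23*6*(-42) = -138*(-42) = 5796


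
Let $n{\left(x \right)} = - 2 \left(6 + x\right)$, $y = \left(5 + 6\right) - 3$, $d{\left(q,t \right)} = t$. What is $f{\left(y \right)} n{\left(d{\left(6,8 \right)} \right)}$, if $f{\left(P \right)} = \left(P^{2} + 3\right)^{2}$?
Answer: $-125692$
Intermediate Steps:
$y = 8$ ($y = 11 - 3 = 8$)
$f{\left(P \right)} = \left(3 + P^{2}\right)^{2}$
$n{\left(x \right)} = -12 - 2 x$
$f{\left(y \right)} n{\left(d{\left(6,8 \right)} \right)} = \left(3 + 8^{2}\right)^{2} \left(-12 - 16\right) = \left(3 + 64\right)^{2} \left(-12 - 16\right) = 67^{2} \left(-28\right) = 4489 \left(-28\right) = -125692$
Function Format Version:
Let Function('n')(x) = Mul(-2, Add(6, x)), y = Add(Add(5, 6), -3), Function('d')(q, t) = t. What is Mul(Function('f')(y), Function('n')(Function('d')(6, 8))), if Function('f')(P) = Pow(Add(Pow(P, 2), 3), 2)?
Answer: -125692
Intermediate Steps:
y = 8 (y = Add(11, -3) = 8)
Function('f')(P) = Pow(Add(3, Pow(P, 2)), 2)
Function('n')(x) = Add(-12, Mul(-2, x))
Mul(Function('f')(y), Function('n')(Function('d')(6, 8))) = Mul(Pow(Add(3, Pow(8, 2)), 2), Add(-12, Mul(-2, 8))) = Mul(Pow(Add(3, 64), 2), Add(-12, -16)) = Mul(Pow(67, 2), -28) = Mul(4489, -28) = -125692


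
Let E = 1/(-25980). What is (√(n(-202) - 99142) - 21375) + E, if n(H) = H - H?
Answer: -555322501/25980 + I*√99142 ≈ -21375.0 + 314.87*I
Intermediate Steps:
n(H) = 0
E = -1/25980 ≈ -3.8491e-5
(√(n(-202) - 99142) - 21375) + E = (√(0 - 99142) - 21375) - 1/25980 = (√(-99142) - 21375) - 1/25980 = (I*√99142 - 21375) - 1/25980 = (-21375 + I*√99142) - 1/25980 = -555322501/25980 + I*√99142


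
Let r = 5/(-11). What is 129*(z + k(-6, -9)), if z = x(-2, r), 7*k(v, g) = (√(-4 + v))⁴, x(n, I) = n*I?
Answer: 150930/77 ≈ 1960.1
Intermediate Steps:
r = -5/11 (r = 5*(-1/11) = -5/11 ≈ -0.45455)
x(n, I) = I*n
k(v, g) = (-4 + v)²/7 (k(v, g) = (√(-4 + v))⁴/7 = (-4 + v)²/7)
z = 10/11 (z = -5/11*(-2) = 10/11 ≈ 0.90909)
129*(z + k(-6, -9)) = 129*(10/11 + (-4 - 6)²/7) = 129*(10/11 + (⅐)*(-10)²) = 129*(10/11 + (⅐)*100) = 129*(10/11 + 100/7) = 129*(1170/77) = 150930/77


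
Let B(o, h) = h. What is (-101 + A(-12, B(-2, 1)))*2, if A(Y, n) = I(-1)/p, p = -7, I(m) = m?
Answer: -1412/7 ≈ -201.71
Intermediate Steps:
A(Y, n) = 1/7 (A(Y, n) = -1/(-7) = -1*(-1/7) = 1/7)
(-101 + A(-12, B(-2, 1)))*2 = (-101 + 1/7)*2 = -706/7*2 = -1412/7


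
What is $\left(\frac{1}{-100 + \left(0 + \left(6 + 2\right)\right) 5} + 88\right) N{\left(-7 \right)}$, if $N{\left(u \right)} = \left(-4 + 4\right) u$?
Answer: $0$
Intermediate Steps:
$N{\left(u \right)} = 0$ ($N{\left(u \right)} = 0 u = 0$)
$\left(\frac{1}{-100 + \left(0 + \left(6 + 2\right)\right) 5} + 88\right) N{\left(-7 \right)} = \left(\frac{1}{-100 + \left(0 + \left(6 + 2\right)\right) 5} + 88\right) 0 = \left(\frac{1}{-100 + \left(0 + 8\right) 5} + 88\right) 0 = \left(\frac{1}{-100 + 8 \cdot 5} + 88\right) 0 = \left(\frac{1}{-100 + 40} + 88\right) 0 = \left(\frac{1}{-60} + 88\right) 0 = \left(- \frac{1}{60} + 88\right) 0 = \frac{5279}{60} \cdot 0 = 0$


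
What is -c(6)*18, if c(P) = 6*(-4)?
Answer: 432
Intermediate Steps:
c(P) = -24
-c(6)*18 = -1*(-24)*18 = 24*18 = 432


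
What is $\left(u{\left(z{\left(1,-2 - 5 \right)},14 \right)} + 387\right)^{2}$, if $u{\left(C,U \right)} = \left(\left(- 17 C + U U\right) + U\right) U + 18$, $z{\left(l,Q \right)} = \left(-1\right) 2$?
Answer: $14600041$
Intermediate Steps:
$z{\left(l,Q \right)} = -2$
$u{\left(C,U \right)} = 18 + U \left(U + U^{2} - 17 C\right)$ ($u{\left(C,U \right)} = \left(\left(- 17 C + U^{2}\right) + U\right) U + 18 = \left(\left(U^{2} - 17 C\right) + U\right) U + 18 = \left(U + U^{2} - 17 C\right) U + 18 = U \left(U + U^{2} - 17 C\right) + 18 = 18 + U \left(U + U^{2} - 17 C\right)$)
$\left(u{\left(z{\left(1,-2 - 5 \right)},14 \right)} + 387\right)^{2} = \left(\left(18 + 14^{2} + 14^{3} - \left(-34\right) 14\right) + 387\right)^{2} = \left(\left(18 + 196 + 2744 + 476\right) + 387\right)^{2} = \left(3434 + 387\right)^{2} = 3821^{2} = 14600041$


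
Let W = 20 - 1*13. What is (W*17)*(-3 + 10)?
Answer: 833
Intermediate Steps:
W = 7 (W = 20 - 13 = 7)
(W*17)*(-3 + 10) = (7*17)*(-3 + 10) = 119*7 = 833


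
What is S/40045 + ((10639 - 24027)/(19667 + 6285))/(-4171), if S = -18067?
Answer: -488785150401/1083675685160 ≈ -0.45104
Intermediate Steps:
S/40045 + ((10639 - 24027)/(19667 + 6285))/(-4171) = -18067/40045 + ((10639 - 24027)/(19667 + 6285))/(-4171) = -18067*1/40045 - 13388/25952*(-1/4171) = -18067/40045 - 13388*1/25952*(-1/4171) = -18067/40045 - 3347/6488*(-1/4171) = -18067/40045 + 3347/27061448 = -488785150401/1083675685160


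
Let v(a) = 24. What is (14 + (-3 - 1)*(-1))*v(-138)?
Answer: 432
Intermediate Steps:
(14 + (-3 - 1)*(-1))*v(-138) = (14 + (-3 - 1)*(-1))*24 = (14 - 4*(-1))*24 = (14 + 4)*24 = 18*24 = 432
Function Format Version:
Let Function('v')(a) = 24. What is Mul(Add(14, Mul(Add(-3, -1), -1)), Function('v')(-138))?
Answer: 432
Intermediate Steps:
Mul(Add(14, Mul(Add(-3, -1), -1)), Function('v')(-138)) = Mul(Add(14, Mul(Add(-3, -1), -1)), 24) = Mul(Add(14, Mul(-4, -1)), 24) = Mul(Add(14, 4), 24) = Mul(18, 24) = 432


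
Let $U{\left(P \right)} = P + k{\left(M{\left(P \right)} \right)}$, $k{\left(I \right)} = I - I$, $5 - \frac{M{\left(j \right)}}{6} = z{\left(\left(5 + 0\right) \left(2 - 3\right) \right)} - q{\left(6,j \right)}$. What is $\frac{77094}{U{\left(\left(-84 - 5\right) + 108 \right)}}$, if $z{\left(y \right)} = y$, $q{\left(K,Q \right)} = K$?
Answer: $\frac{77094}{19} \approx 4057.6$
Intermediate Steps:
$M{\left(j \right)} = 96$ ($M{\left(j \right)} = 30 - 6 \left(\left(5 + 0\right) \left(2 - 3\right) - 6\right) = 30 - 6 \left(5 \left(-1\right) - 6\right) = 30 - 6 \left(-5 - 6\right) = 30 - -66 = 30 + 66 = 96$)
$k{\left(I \right)} = 0$
$U{\left(P \right)} = P$ ($U{\left(P \right)} = P + 0 = P$)
$\frac{77094}{U{\left(\left(-84 - 5\right) + 108 \right)}} = \frac{77094}{\left(-84 - 5\right) + 108} = \frac{77094}{-89 + 108} = \frac{77094}{19}$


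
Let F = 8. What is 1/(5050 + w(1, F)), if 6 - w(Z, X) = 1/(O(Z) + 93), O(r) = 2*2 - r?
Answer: 96/485375 ≈ 0.00019779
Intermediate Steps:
O(r) = 4 - r
w(Z, X) = 6 - 1/(97 - Z) (w(Z, X) = 6 - 1/((4 - Z) + 93) = 6 - 1/(97 - Z))
1/(5050 + w(1, F)) = 1/(5050 + (-581 + 6*1)/(-97 + 1)) = 1/(5050 + (-581 + 6)/(-96)) = 1/(5050 - 1/96*(-575)) = 1/(5050 + 575/96) = 1/(485375/96) = 96/485375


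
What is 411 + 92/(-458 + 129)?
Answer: 135127/329 ≈ 410.72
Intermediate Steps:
411 + 92/(-458 + 129) = 411 + 92/(-329) = 411 - 1/329*92 = 411 - 92/329 = 135127/329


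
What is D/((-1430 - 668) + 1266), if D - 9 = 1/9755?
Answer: -21949/2029040 ≈ -0.010817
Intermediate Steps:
D = 87796/9755 (D = 9 + 1/9755 = 87796/9755 ≈ 9.0001)
D/((-1430 - 668) + 1266) = 87796/(9755*((-1430 - 668) + 1266)) = 87796/(9755*(-2098 + 1266)) = (87796/9755)/(-832) = (87796/9755)*(-1/832) = -21949/2029040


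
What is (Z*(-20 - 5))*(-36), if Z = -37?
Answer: -33300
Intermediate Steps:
(Z*(-20 - 5))*(-36) = -37*(-20 - 5)*(-36) = -37*(-25)*(-36) = 925*(-36) = -33300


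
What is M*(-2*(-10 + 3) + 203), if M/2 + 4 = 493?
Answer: 212226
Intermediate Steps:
M = 978 (M = -8 + 2*493 = -8 + 986 = 978)
M*(-2*(-10 + 3) + 203) = 978*(-2*(-10 + 3) + 203) = 978*(-2*(-7) + 203) = 978*(14 + 203) = 978*217 = 212226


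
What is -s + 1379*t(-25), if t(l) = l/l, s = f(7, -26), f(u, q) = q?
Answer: 1405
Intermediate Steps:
s = -26
t(l) = 1
-s + 1379*t(-25) = -1*(-26) + 1379*1 = 26 + 1379 = 1405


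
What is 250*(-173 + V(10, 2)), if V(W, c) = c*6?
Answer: -40250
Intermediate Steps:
V(W, c) = 6*c
250*(-173 + V(10, 2)) = 250*(-173 + 6*2) = 250*(-173 + 12) = 250*(-161) = -40250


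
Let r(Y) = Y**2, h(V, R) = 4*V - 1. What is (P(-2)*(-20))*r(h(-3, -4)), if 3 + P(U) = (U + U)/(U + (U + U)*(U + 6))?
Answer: 84500/9 ≈ 9388.9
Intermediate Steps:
h(V, R) = -1 + 4*V
P(U) = -3 + 2*U/(U + 2*U*(6 + U)) (P(U) = -3 + (U + U)/(U + (U + U)*(U + 6)) = -3 + (2*U)/(U + (2*U)*(6 + U)) = -3 + (2*U)/(U + 2*U*(6 + U)) = -3 + 2*U/(U + 2*U*(6 + U)))
(P(-2)*(-20))*r(h(-3, -4)) = (((-37 - 6*(-2))/(13 + 2*(-2)))*(-20))*(-1 + 4*(-3))**2 = (((-37 + 12)/(13 - 4))*(-20))*(-1 - 12)**2 = ((-25/9)*(-20))*(-13)**2 = (((1/9)*(-25))*(-20))*169 = -25/9*(-20)*169 = (500/9)*169 = 84500/9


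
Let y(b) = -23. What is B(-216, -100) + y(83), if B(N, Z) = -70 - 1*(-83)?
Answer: -10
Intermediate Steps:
B(N, Z) = 13 (B(N, Z) = -70 + 83 = 13)
B(-216, -100) + y(83) = 13 - 23 = -10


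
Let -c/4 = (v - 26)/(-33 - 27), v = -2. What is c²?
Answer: 784/225 ≈ 3.4844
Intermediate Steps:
c = -28/15 (c = -4*(-2 - 26)/(-33 - 27) = -(-112)/(-60) = -(-112)*(-1)/60 = -4*7/15 = -28/15 ≈ -1.8667)
c² = (-28/15)² = 784/225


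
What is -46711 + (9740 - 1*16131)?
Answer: -53102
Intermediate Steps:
-46711 + (9740 - 1*16131) = -46711 + (9740 - 16131) = -46711 - 6391 = -53102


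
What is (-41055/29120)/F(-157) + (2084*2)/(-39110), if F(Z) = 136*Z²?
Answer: -341910191791/3208266513920 ≈ -0.10657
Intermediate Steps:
(-41055/29120)/F(-157) + (2084*2)/(-39110) = (-41055/29120)/((136*(-157)²)) + (2084*2)/(-39110) = (-41055*1/29120)/((136*24649)) + 4168*(-1/39110) = -1173/832/3352264 - 2084/19555 = -1173/832*1/3352264 - 2084/19555 = -69/164063744 - 2084/19555 = -341910191791/3208266513920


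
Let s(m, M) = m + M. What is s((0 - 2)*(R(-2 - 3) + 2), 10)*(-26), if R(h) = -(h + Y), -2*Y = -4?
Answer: 0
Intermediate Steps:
Y = 2 (Y = -1/2*(-4) = 2)
R(h) = -2 - h (R(h) = -(h + 2) = -(2 + h) = -2 - h)
s(m, M) = M + m
s((0 - 2)*(R(-2 - 3) + 2), 10)*(-26) = (10 + (0 - 2)*((-2 - (-2 - 3)) + 2))*(-26) = (10 - 2*((-2 - 1*(-5)) + 2))*(-26) = (10 - 2*((-2 + 5) + 2))*(-26) = (10 - 2*(3 + 2))*(-26) = (10 - 2*5)*(-26) = (10 - 10)*(-26) = 0*(-26) = 0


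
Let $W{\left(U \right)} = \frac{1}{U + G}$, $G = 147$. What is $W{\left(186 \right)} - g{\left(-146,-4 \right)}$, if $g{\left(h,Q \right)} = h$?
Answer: $\frac{48619}{333} \approx 146.0$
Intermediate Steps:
$W{\left(U \right)} = \frac{1}{147 + U}$ ($W{\left(U \right)} = \frac{1}{U + 147} = \frac{1}{147 + U}$)
$W{\left(186 \right)} - g{\left(-146,-4 \right)} = \frac{1}{147 + 186} - -146 = \frac{1}{333} + 146 = \frac{48619}{333}$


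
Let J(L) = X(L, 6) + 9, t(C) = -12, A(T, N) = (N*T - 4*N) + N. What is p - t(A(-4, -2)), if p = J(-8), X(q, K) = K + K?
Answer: 33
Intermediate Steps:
X(q, K) = 2*K
A(T, N) = -3*N + N*T (A(T, N) = (-4*N + N*T) + N = -3*N + N*T)
J(L) = 21 (J(L) = 2*6 + 9 = 12 + 9 = 21)
p = 21
p - t(A(-4, -2)) = 21 - 1*(-12) = 21 + 12 = 33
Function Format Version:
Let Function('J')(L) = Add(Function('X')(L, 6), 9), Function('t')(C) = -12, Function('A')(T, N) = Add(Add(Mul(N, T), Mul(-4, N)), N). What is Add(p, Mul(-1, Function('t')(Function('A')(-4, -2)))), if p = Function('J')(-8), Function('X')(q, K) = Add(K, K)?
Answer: 33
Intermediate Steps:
Function('X')(q, K) = Mul(2, K)
Function('A')(T, N) = Add(Mul(-3, N), Mul(N, T)) (Function('A')(T, N) = Add(Add(Mul(-4, N), Mul(N, T)), N) = Add(Mul(-3, N), Mul(N, T)))
Function('J')(L) = 21 (Function('J')(L) = Add(Mul(2, 6), 9) = Add(12, 9) = 21)
p = 21
Add(p, Mul(-1, Function('t')(Function('A')(-4, -2)))) = Add(21, Mul(-1, -12)) = Add(21, 12) = 33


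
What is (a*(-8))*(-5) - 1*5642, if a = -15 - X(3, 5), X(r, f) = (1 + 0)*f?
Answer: -6442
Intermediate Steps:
X(r, f) = f (X(r, f) = 1*f = f)
a = -20 (a = -15 - 1*5 = -15 - 5 = -20)
(a*(-8))*(-5) - 1*5642 = -20*(-8)*(-5) - 1*5642 = 160*(-5) - 5642 = -800 - 5642 = -6442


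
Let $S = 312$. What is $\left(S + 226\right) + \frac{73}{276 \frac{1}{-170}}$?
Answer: $\frac{68039}{138} \approx 493.04$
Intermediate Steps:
$\left(S + 226\right) + \frac{73}{276 \frac{1}{-170}} = \left(312 + 226\right) + \frac{73}{276 \frac{1}{-170}} = 538 + \frac{73}{276 \left(- \frac{1}{170}\right)} = 538 + \frac{73}{- \frac{138}{85}} = 538 + 73 \left(- \frac{85}{138}\right) = 538 - \frac{6205}{138} = \frac{68039}{138}$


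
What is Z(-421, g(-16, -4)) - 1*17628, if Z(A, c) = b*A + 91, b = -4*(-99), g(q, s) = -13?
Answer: -184253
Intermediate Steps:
b = 396
Z(A, c) = 91 + 396*A (Z(A, c) = 396*A + 91 = 91 + 396*A)
Z(-421, g(-16, -4)) - 1*17628 = (91 + 396*(-421)) - 1*17628 = (91 - 166716) - 17628 = -166625 - 17628 = -184253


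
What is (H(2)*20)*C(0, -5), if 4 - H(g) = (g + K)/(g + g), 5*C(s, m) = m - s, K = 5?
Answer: -45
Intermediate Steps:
C(s, m) = -s/5 + m/5 (C(s, m) = (m - s)/5 = -s/5 + m/5)
H(g) = 4 - (5 + g)/(2*g) (H(g) = 4 - (g + 5)/(g + g) = 4 - (5 + g)/(2*g))
(H(2)*20)*C(0, -5) = (((1/2)*(-5 + 7*2)/2)*20)*(-1/5*0 + (1/5)*(-5)) = (((1/2)*(1/2)*(-5 + 14))*20)*(0 - 1) = (((1/2)*(1/2)*9)*20)*(-1) = ((9/4)*20)*(-1) = 45*(-1) = -45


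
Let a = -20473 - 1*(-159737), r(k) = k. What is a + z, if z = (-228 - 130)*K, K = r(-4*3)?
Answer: 143560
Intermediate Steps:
K = -12 (K = -4*3 = -12)
z = 4296 (z = (-228 - 130)*(-12) = -358*(-12) = 4296)
a = 139264 (a = -20473 + 159737 = 139264)
a + z = 139264 + 4296 = 143560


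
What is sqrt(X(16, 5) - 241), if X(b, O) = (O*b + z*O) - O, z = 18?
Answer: 2*I*sqrt(19) ≈ 8.7178*I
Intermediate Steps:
X(b, O) = 17*O + O*b (X(b, O) = (O*b + 18*O) - O = (18*O + O*b) - O = 17*O + O*b)
sqrt(X(16, 5) - 241) = sqrt(5*(17 + 16) - 241) = sqrt(5*33 - 241) = sqrt(165 - 241) = sqrt(-76) = 2*I*sqrt(19)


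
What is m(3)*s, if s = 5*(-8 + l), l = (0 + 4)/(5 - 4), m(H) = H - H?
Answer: 0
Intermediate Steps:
m(H) = 0
l = 4 (l = 4/1 = 4*1 = 4)
s = -20 (s = 5*(-8 + 4) = 5*(-4) = -20)
m(3)*s = 0*(-20) = 0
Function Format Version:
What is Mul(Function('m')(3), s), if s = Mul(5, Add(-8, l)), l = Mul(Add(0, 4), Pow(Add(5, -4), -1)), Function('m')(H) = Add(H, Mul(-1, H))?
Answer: 0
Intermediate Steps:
Function('m')(H) = 0
l = 4 (l = Mul(4, Pow(1, -1)) = Mul(4, 1) = 4)
s = -20 (s = Mul(5, Add(-8, 4)) = Mul(5, -4) = -20)
Mul(Function('m')(3), s) = Mul(0, -20) = 0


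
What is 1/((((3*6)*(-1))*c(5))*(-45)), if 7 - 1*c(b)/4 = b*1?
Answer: 1/6480 ≈ 0.00015432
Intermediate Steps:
c(b) = 28 - 4*b
1/((((3*6)*(-1))*c(5))*(-45)) = 1/((((3*6)*(-1))*(28 - 4*5))*(-45)) = 1/(((18*(-1))*(28 - 20))*(-45)) = 1/(-18*8*(-45)) = 1/(-144*(-45)) = 1/6480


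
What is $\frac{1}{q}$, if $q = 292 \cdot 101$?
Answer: $\frac{1}{29492} \approx 3.3907 \cdot 10^{-5}$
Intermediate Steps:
$q = 29492$
$\frac{1}{q} = \frac{1}{29492}$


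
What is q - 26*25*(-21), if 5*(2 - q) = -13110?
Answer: 16274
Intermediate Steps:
q = 2624 (q = 2 - ⅕*(-13110) = 2 + 2622 = 2624)
q - 26*25*(-21) = 2624 - 26*25*(-21) = 2624 - 650*(-21) = 2624 + 13650 = 16274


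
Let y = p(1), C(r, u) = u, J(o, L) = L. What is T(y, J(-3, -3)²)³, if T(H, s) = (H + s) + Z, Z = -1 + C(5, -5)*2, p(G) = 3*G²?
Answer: 1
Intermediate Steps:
y = 3 (y = 3*1² = 3*1 = 3)
Z = -11 (Z = -1 - 5*2 = -1 - 10 = -11)
T(H, s) = -11 + H + s (T(H, s) = (H + s) - 11 = -11 + H + s)
T(y, J(-3, -3)²)³ = (-11 + 3 + (-3)²)³ = (-11 + 3 + 9)³ = 1³ = 1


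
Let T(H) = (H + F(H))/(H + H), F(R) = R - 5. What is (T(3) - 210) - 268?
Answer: -2867/6 ≈ -477.83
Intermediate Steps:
F(R) = -5 + R
T(H) = (-5 + 2*H)/(2*H) (T(H) = (H + (-5 + H))/(H + H) = (-5 + 2*H)/((2*H)) = (-5 + 2*H)*(1/(2*H)) = (-5 + 2*H)/(2*H))
(T(3) - 210) - 268 = ((-5/2 + 3)/3 - 210) - 268 = ((⅓)*(½) - 210) - 268 = (⅙ - 210) - 268 = -1259/6 - 268 = -2867/6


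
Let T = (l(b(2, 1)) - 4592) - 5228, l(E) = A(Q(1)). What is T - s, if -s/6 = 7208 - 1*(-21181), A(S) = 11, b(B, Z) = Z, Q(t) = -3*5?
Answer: 160525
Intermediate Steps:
Q(t) = -15
s = -170334 (s = -6*(7208 - 1*(-21181)) = -6*(7208 + 21181) = -6*28389 = -170334)
l(E) = 11
T = -9809 (T = (11 - 4592) - 5228 = -4581 - 5228 = -9809)
T - s = -9809 - 1*(-170334) = -9809 + 170334 = 160525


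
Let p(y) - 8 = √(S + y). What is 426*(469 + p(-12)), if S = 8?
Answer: 203202 + 852*I ≈ 2.032e+5 + 852.0*I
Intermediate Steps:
p(y) = 8 + √(8 + y)
426*(469 + p(-12)) = 426*(469 + (8 + √(8 - 12))) = 426*(469 + (8 + √(-4))) = 426*(469 + (8 + 2*I)) = 426*(477 + 2*I) = 203202 + 852*I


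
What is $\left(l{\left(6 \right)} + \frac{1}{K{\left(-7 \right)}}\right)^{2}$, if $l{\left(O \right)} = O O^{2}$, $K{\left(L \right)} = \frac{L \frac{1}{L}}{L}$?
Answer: $43681$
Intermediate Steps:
$K{\left(L \right)} = \frac{1}{L}$ ($K{\left(L \right)} = 1 \frac{1}{L} = \frac{1}{L}$)
$l{\left(O \right)} = O^{3}$
$\left(l{\left(6 \right)} + \frac{1}{K{\left(-7 \right)}}\right)^{2} = \left(6^{3} + \frac{1}{\frac{1}{-7}}\right)^{2} = \left(216 + \frac{1}{- \frac{1}{7}}\right)^{2} = \left(216 - 7\right)^{2} = 209^{2} = 43681$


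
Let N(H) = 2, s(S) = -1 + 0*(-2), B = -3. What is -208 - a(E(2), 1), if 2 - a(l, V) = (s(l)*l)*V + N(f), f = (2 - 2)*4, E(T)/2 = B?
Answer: -202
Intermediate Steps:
E(T) = -6 (E(T) = 2*(-3) = -6)
s(S) = -1 (s(S) = -1 + 0 = -1)
f = 0 (f = 0*4 = 0)
a(l, V) = V*l (a(l, V) = 2 - ((-l)*V + 2) = 2 - (-V*l + 2) = 2 - (2 - V*l) = 2 + (-2 + V*l) = V*l)
-208 - a(E(2), 1) = -208 - (-6) = -208 - 1*(-6) = -208 + 6 = -202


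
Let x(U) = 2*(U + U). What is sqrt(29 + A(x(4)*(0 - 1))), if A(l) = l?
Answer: sqrt(13) ≈ 3.6056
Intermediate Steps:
x(U) = 4*U (x(U) = 2*(2*U) = 4*U)
sqrt(29 + A(x(4)*(0 - 1))) = sqrt(29 + (4*4)*(0 - 1)) = sqrt(29 + 16*(-1)) = sqrt(29 - 16) = sqrt(13)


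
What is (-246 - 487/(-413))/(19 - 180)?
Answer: 101111/66493 ≈ 1.5206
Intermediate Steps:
(-246 - 487/(-413))/(19 - 180) = (-246 - 487*(-1/413))/(-161) = (-246 + 487/413)*(-1/161) = -101111/413*(-1/161) = 101111/66493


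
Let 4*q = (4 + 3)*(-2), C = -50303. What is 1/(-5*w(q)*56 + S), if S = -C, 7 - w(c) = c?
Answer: 1/47363 ≈ 2.1114e-5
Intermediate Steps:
q = -7/2 (q = ((4 + 3)*(-2))/4 = (7*(-2))/4 = (1/4)*(-14) = -7/2 ≈ -3.5000)
w(c) = 7 - c
S = 50303 (S = -1*(-50303) = 50303)
1/(-5*w(q)*56 + S) = 1/(-5*(7 - 1*(-7/2))*56 + 50303) = 1/(-5*(7 + 7/2)*56 + 50303) = 1/(-5*21/2*56 + 50303) = 1/(-105/2*56 + 50303) = 1/(-2940 + 50303) = 1/47363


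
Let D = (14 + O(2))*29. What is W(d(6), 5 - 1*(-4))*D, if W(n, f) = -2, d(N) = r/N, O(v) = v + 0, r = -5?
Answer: -928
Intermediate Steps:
O(v) = v
d(N) = -5/N
D = 464 (D = (14 + 2)*29 = 16*29 = 464)
W(d(6), 5 - 1*(-4))*D = -2*464 = -928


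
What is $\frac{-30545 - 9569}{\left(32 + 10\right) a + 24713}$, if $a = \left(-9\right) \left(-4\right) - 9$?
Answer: $- \frac{40114}{25847} \approx -1.552$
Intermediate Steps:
$a = 27$ ($a = 36 - 9 = 27$)
$\frac{-30545 - 9569}{\left(32 + 10\right) a + 24713} = \frac{-30545 - 9569}{\left(32 + 10\right) 27 + 24713} = - \frac{40114}{42 \cdot 27 + 24713} = - \frac{40114}{1134 + 24713} = - \frac{40114}{25847}$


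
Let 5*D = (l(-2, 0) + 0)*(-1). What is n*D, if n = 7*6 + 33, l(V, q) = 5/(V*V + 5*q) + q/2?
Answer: -75/4 ≈ -18.750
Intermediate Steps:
l(V, q) = q/2 + 5/(V**2 + 5*q) (l(V, q) = 5/(V**2 + 5*q) + q*(1/2) = 5/(V**2 + 5*q) + q/2 = q/2 + 5/(V**2 + 5*q))
n = 75 (n = 42 + 33 = 75)
D = -1/4 (D = (((10 + 5*0**2 + 0*(-2)**2)/(2*((-2)**2 + 5*0)) + 0)*(-1))/5 = (((10 + 5*0 + 0*4)/(2*(4 + 0)) + 0)*(-1))/5 = (((1/2)*(10 + 0 + 0)/4 + 0)*(-1))/5 = (((1/2)*(1/4)*10 + 0)*(-1))/5 = ((5/4 + 0)*(-1))/5 = ((5/4)*(-1))/5 = (1/5)*(-5/4) = -1/4 ≈ -0.25000)
n*D = 75*(-1/4) = -75/4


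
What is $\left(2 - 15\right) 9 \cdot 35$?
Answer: $-4095$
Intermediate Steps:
$\left(2 - 15\right) 9 \cdot 35 = \left(-13\right) 9 \cdot 35 = \left(-117\right) 35 = -4095$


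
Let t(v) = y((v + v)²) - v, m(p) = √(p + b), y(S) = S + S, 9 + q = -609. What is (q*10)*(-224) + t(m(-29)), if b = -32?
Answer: 1383832 - I*√61 ≈ 1.3838e+6 - 7.8102*I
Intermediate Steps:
q = -618 (q = -9 - 609 = -618)
y(S) = 2*S
m(p) = √(-32 + p) (m(p) = √(p - 32) = √(-32 + p))
t(v) = -v + 8*v² (t(v) = 2*(v + v)² - v = 2*(2*v)² - v = 2*(4*v²) - v = 8*v² - v = -v + 8*v²)
(q*10)*(-224) + t(m(-29)) = -618*10*(-224) + √(-32 - 29)*(-1 + 8*√(-32 - 29)) = -6180*(-224) + √(-61)*(-1 + 8*√(-61)) = 1384320 + (I*√61)*(-1 + 8*(I*√61)) = 1384320 + (I*√61)*(-1 + 8*I*√61) = 1384320 + I*√61*(-1 + 8*I*√61)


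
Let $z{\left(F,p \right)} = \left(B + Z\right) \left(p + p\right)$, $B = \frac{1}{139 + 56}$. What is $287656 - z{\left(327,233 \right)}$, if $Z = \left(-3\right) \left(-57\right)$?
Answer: $\frac{40553684}{195} \approx 2.0797 \cdot 10^{5}$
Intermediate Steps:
$Z = 171$
$B = \frac{1}{195} \approx 0.0051282$
$z{\left(F,p \right)} = \frac{66692 p}{195}$ ($z{\left(F,p \right)} = \left(\frac{1}{195} + 171\right) \left(p + p\right) = \frac{33346 \cdot 2 p}{195} = \frac{66692 p}{195}$)
$287656 - z{\left(327,233 \right)} = 287656 - \frac{66692}{195} \cdot 233 = 287656 - \frac{15539236}{195} = \frac{40553684}{195}$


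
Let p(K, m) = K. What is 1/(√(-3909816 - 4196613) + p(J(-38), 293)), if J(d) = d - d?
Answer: -I*√8106429/8106429 ≈ -0.00035123*I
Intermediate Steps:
J(d) = 0
1/(√(-3909816 - 4196613) + p(J(-38), 293)) = 1/(√(-3909816 - 4196613) + 0) = 1/(√(-8106429) + 0) = 1/(I*√8106429 + 0) = 1/(I*√8106429) = -I*√8106429/8106429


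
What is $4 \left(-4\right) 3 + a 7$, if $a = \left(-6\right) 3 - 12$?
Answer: $-258$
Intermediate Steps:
$a = -30$ ($a = -18 - 12 = -30$)
$4 \left(-4\right) 3 + a 7 = 4 \left(-4\right) 3 - 210 = \left(-16\right) 3 - 210 = -48 - 210 = -258$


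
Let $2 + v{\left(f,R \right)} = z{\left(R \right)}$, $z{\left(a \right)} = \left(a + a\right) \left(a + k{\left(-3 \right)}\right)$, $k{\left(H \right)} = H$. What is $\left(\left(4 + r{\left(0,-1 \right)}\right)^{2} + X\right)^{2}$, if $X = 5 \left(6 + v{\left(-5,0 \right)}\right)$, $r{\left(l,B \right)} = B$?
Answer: $841$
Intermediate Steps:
$z{\left(a \right)} = 2 a \left(-3 + a\right)$ ($z{\left(a \right)} = \left(a + a\right) \left(a - 3\right) = 2 a \left(-3 + a\right)$)
$v{\left(f,R \right)} = -2 + 2 R \left(-3 + R\right)$
$X = 20$ ($X = 5 \left(6 - \left(2 + 0 \left(-3 + 0\right)\right)\right) = 5 \left(6 - \left(2 + 0 \left(-3\right)\right)\right) = 5 \left(6 + \left(-2 + 0\right)\right) = 5 \left(6 - 2\right) = 5 \cdot 4 = 20$)
$\left(\left(4 + r{\left(0,-1 \right)}\right)^{2} + X\right)^{2} = \left(\left(4 - 1\right)^{2} + 20\right)^{2} = \left(3^{2} + 20\right)^{2} = \left(9 + 20\right)^{2} = 29^{2} = 841$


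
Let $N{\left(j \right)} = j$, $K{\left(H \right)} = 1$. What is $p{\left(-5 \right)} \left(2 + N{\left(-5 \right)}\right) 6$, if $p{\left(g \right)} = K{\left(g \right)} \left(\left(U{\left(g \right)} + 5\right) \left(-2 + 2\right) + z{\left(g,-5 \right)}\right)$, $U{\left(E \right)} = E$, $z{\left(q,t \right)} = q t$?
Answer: $-450$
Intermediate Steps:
$p{\left(g \right)} = - 5 g$ ($p{\left(g \right)} = 1 \left(\left(g + 5\right) \left(-2 + 2\right) + g \left(-5\right)\right) = 1 \left(\left(5 + g\right) 0 - 5 g\right) = 1 \left(0 - 5 g\right) = 1 \left(- 5 g\right) = - 5 g$)
$p{\left(-5 \right)} \left(2 + N{\left(-5 \right)}\right) 6 = \left(-5\right) \left(-5\right) \left(2 - 5\right) 6 = 25 \left(\left(-3\right) 6\right) = 25 \left(-18\right) = -450$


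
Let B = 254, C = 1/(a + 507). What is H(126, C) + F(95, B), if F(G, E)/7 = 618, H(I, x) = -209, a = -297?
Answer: 4117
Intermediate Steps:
C = 1/210 (C = 1/(-297 + 507) = 1/210 ≈ 0.0047619)
F(G, E) = 4326 (F(G, E) = 7*618 = 4326)
H(126, C) + F(95, B) = -209 + 4326 = 4117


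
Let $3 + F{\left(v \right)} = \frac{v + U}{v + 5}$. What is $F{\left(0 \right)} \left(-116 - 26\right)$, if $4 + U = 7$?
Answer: $\frac{1704}{5} \approx 340.8$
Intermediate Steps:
$U = 3$ ($U = -4 + 7 = 3$)
$F{\left(v \right)} = -3 + \frac{3 + v}{5 + v}$ ($F{\left(v \right)} = -3 + \frac{v + 3}{v + 5} = -3 + \frac{3 + v}{5 + v}$)
$F{\left(0 \right)} \left(-116 - 26\right) = \frac{2 \left(-6 - 0\right)}{5 + 0} \left(-116 - 26\right) = \frac{2 \left(-6 + 0\right)}{5} \left(-142\right) = 2 \cdot \frac{1}{5} \left(-6\right) \left(-142\right) = \left(- \frac{12}{5}\right) \left(-142\right) = \frac{1704}{5}$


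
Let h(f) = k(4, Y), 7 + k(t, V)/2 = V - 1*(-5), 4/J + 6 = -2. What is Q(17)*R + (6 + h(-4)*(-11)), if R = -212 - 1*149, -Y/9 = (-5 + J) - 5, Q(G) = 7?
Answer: -4556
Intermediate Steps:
J = -½ (J = 4/(-6 - 2) = 4/(-8) = 4*(-⅛) = -½ ≈ -0.50000)
Y = 189/2 (Y = -9*((-5 - ½) - 5) = -9*(-11/2 - 5) = -9*(-21/2) = 189/2 ≈ 94.500)
k(t, V) = -4 + 2*V (k(t, V) = -14 + 2*(V - 1*(-5)) = -14 + 2*(V + 5) = -14 + 2*(5 + V) = -14 + (10 + 2*V) = -4 + 2*V)
h(f) = 185 (h(f) = -4 + 2*(189/2) = -4 + 189 = 185)
R = -361 (R = -212 - 149 = -361)
Q(17)*R + (6 + h(-4)*(-11)) = 7*(-361) + (6 + 185*(-11)) = -2527 + (6 - 2035) = -2527 - 2029 = -4556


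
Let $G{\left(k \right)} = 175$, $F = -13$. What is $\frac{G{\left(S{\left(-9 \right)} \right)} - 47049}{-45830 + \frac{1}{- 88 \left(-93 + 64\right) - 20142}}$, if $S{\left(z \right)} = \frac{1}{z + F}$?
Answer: $\frac{35848420}{35049987} \approx 1.0228$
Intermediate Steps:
$S{\left(z \right)} = \frac{1}{-13 + z}$ ($S{\left(z \right)} = \frac{1}{z - 13} = \frac{1}{-13 + z}$)
$\frac{G{\left(S{\left(-9 \right)} \right)} - 47049}{-45830 + \frac{1}{- 88 \left(-93 + 64\right) - 20142}} = \frac{175 - 47049}{-45830 + \frac{1}{- 88 \left(-93 + 64\right) - 20142}} = - \frac{46874}{-45830 + \frac{1}{\left(-88\right) \left(-29\right) - 20142}} = - \frac{46874}{-45830 + \frac{1}{2552 - 20142}} = - \frac{46874}{-45830 + \frac{1}{-17590}} = - \frac{46874}{-45830 - \frac{1}{17590}} = - \frac{46874}{- \frac{806149701}{17590}} = \left(-46874\right) \left(- \frac{17590}{806149701}\right) = \frac{35848420}{35049987}$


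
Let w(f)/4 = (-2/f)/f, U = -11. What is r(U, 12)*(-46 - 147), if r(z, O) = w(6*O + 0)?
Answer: 193/648 ≈ 0.29784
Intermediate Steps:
w(f) = -8/f² (w(f) = 4*((-2/f)/f) = 4*(-2/f²) = -8/f²)
r(z, O) = -2/(9*O²) (r(z, O) = -8/(6*O + 0)² = -8*1/(36*O²) = -2/(9*O²))
r(U, 12)*(-46 - 147) = (-2/9/12²)*(-46 - 147) = -2/9*1/144*(-193) = -1/648*(-193) = 193/648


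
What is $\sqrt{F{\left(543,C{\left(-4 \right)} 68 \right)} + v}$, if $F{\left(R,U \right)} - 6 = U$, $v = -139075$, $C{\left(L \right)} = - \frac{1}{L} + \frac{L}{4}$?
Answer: $4 i \sqrt{8695} \approx 372.99 i$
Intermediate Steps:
$C{\left(L \right)} = - \frac{1}{L} + \frac{L}{4}$ ($C{\left(L \right)} = - \frac{1}{L} + L \frac{1}{4} = - \frac{1}{L} + \frac{L}{4}$)
$F{\left(R,U \right)} = 6 + U$
$\sqrt{F{\left(543,C{\left(-4 \right)} 68 \right)} + v} = \sqrt{\left(6 + \left(- \frac{1}{-4} + \frac{1}{4} \left(-4\right)\right) 68\right) - 139075} = \sqrt{\left(6 + \left(\left(-1\right) \left(- \frac{1}{4}\right) - 1\right) 68\right) - 139075} = \sqrt{\left(6 + \left(\frac{1}{4} - 1\right) 68\right) - 139075} = \sqrt{\left(6 - 51\right) - 139075} = \sqrt{-45 - 139075} = \sqrt{-139120} = 4 i \sqrt{8695}$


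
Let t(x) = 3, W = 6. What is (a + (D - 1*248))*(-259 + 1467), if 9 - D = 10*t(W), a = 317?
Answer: 57984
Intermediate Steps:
D = -21 (D = 9 - 10*3 = 9 - 1*30 = 9 - 30 = -21)
(a + (D - 1*248))*(-259 + 1467) = (317 + (-21 - 1*248))*(-259 + 1467) = (317 + (-21 - 248))*1208 = (317 - 269)*1208 = 48*1208 = 57984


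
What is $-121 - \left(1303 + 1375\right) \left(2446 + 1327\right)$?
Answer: $-10104215$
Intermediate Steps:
$-121 - \left(1303 + 1375\right) \left(2446 + 1327\right) = -121 - 2678 \cdot 3773 = -121 - 10104094 = -10104215$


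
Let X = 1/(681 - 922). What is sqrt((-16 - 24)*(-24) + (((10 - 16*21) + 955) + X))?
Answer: 2*sqrt(23072617)/241 ≈ 39.862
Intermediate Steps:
X = -1/241 (X = 1/(-241) = -1/241 ≈ -0.0041494)
sqrt((-16 - 24)*(-24) + (((10 - 16*21) + 955) + X)) = sqrt((-16 - 24)*(-24) + (((10 - 16*21) + 955) - 1/241)) = sqrt(-40*(-24) + (((10 - 336) + 955) - 1/241)) = sqrt(960 + ((-326 + 955) - 1/241)) = sqrt(960 + (629 - 1/241)) = sqrt(960 + 151588/241) = sqrt(382948/241) = 2*sqrt(23072617)/241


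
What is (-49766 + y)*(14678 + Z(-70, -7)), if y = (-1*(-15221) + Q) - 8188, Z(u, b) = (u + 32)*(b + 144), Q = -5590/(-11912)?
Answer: -602691408704/1489 ≈ -4.0476e+8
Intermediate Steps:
Q = 2795/5956 (Q = -5590*(-1/11912) = 2795/5956 ≈ 0.46927)
Z(u, b) = (32 + u)*(144 + b)
y = 41891343/5956 (y = (-1*(-15221) + 2795/5956) - 8188 = (15221 + 2795/5956) - 8188 = 90659071/5956 - 8188 = 41891343/5956 ≈ 7033.5)
(-49766 + y)*(14678 + Z(-70, -7)) = (-49766 + 41891343/5956)*(14678 + (4608 + 32*(-7) + 144*(-70) - 7*(-70))) = -254514953*(14678 + (4608 - 224 - 10080 + 490))/5956 = -254514953*(14678 - 5206)/5956 = -254514953/5956*9472 = -602691408704/1489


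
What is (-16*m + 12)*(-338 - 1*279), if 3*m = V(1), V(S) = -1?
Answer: -32084/3 ≈ -10695.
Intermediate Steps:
m = -⅓ (m = (⅓)*(-1) = -⅓ ≈ -0.33333)
(-16*m + 12)*(-338 - 1*279) = (-16*(-⅓) + 12)*(-338 - 1*279) = (16/3 + 12)*(-338 - 279) = (52/3)*(-617) = -32084/3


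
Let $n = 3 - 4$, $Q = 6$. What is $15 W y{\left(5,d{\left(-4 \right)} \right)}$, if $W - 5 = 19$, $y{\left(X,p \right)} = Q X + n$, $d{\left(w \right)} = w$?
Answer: $10440$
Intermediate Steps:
$n = -1$ ($n = 3 - 4 = -1$)
$y{\left(X,p \right)} = -1 + 6 X$ ($y{\left(X,p \right)} = 6 X - 1 = -1 + 6 X$)
$W = 24$ ($W = 5 + 19 = 24$)
$15 W y{\left(5,d{\left(-4 \right)} \right)} = 15 \cdot 24 \left(-1 + 6 \cdot 5\right) = 360 \left(-1 + 30\right) = 360 \cdot 29 = 10440$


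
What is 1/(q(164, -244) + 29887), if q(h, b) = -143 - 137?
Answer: 1/29607 ≈ 3.3776e-5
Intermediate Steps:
q(h, b) = -280
1/(q(164, -244) + 29887) = 1/(-280 + 29887) = 1/29607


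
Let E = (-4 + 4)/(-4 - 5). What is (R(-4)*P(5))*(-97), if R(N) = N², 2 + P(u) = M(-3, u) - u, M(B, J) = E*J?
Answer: 10864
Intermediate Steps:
E = 0 (E = 0/(-9) = 0*(-⅑) = 0)
M(B, J) = 0 (M(B, J) = 0*J = 0)
P(u) = -2 - u (P(u) = -2 + (0 - u) = -2 - u)
(R(-4)*P(5))*(-97) = ((-4)²*(-2 - 1*5))*(-97) = (16*(-2 - 5))*(-97) = (16*(-7))*(-97) = -112*(-97) = 10864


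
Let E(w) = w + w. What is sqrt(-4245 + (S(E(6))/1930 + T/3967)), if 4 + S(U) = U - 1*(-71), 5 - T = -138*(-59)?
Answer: I*sqrt(248955844951711770)/7656310 ≈ 65.169*I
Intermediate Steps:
E(w) = 2*w
T = -8137 (T = 5 - (-138)*(-59) = 5 - 1*8142 = 5 - 8142 = -8137)
S(U) = 67 + U (S(U) = -4 + (U - 1*(-71)) = -4 + (U + 71) = -4 + (71 + U) = 67 + U)
sqrt(-4245 + (S(E(6))/1930 + T/3967)) = sqrt(-4245 + ((67 + 2*6)/1930 - 8137/3967)) = sqrt(-4245 + ((67 + 12)*(1/1930) - 8137*1/3967)) = sqrt(-4245 + (79*(1/1930) - 8137/3967)) = sqrt(-4245 + (79/1930 - 8137/3967)) = sqrt(-4245 - 15391017/7656310) = sqrt(-32516426967/7656310) = I*sqrt(248955844951711770)/7656310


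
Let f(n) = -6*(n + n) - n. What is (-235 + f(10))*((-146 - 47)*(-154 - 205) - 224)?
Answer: -25207995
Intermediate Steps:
f(n) = -13*n (f(n) = -12*n - n = -13*n)
(-235 + f(10))*((-146 - 47)*(-154 - 205) - 224) = (-235 - 13*10)*((-146 - 47)*(-154 - 205) - 224) = (-235 - 130)*(-193*(-359) - 224) = -365*(69287 - 224) = -365*69063 = -25207995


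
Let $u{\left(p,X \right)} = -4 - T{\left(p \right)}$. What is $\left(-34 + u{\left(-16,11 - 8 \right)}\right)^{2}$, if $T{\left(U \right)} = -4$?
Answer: $1156$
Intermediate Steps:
$u{\left(p,X \right)} = 0$ ($u{\left(p,X \right)} = -4 - -4 = -4 + 4 = 0$)
$\left(-34 + u{\left(-16,11 - 8 \right)}\right)^{2} = \left(-34 + 0\right)^{2} = \left(-34\right)^{2} = 1156$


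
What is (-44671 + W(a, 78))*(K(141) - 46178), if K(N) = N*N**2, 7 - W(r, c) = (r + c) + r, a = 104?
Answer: -123929082850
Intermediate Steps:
W(r, c) = 7 - c - 2*r (W(r, c) = 7 - ((r + c) + r) = 7 - ((c + r) + r) = 7 - (c + 2*r) = 7 + (-c - 2*r) = 7 - c - 2*r)
K(N) = N**3
(-44671 + W(a, 78))*(K(141) - 46178) = (-44671 + (7 - 1*78 - 2*104))*(141**3 - 46178) = (-44671 + (7 - 78 - 208))*(2803221 - 46178) = (-44671 - 279)*2757043 = -44950*2757043 = -123929082850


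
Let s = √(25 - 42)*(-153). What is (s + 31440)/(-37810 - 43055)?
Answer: -2096/5391 + 17*I*√17/8985 ≈ -0.3888 + 0.0078011*I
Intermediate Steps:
s = -153*I*√17 (s = √(-17)*(-153) = (I*√17)*(-153) = -153*I*√17 ≈ -630.83*I)
(s + 31440)/(-37810 - 43055) = (-153*I*√17 + 31440)/(-37810 - 43055) = (31440 - 153*I*√17)/(-80865) = (31440 - 153*I*√17)*(-1/80865) = -2096/5391 + 17*I*√17/8985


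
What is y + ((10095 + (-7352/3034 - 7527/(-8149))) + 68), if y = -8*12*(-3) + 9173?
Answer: 242573998327/12362033 ≈ 19623.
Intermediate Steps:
y = 9461 (y = -96*(-3) + 9173 = 288 + 9173 = 9461)
y + ((10095 + (-7352/3034 - 7527/(-8149))) + 68) = 9461 + ((10095 + (-7352/3034 - 7527/(-8149))) + 68) = 9461 + ((10095 + (-7352*1/3034 - 7527*(-1/8149))) + 68) = 9461 + ((10095 + (-3676/1517 + 7527/8149)) + 68) = 9461 + ((10095 - 18537265/12362033) + 68) = 9461 + (124776185870/12362033 + 68) = 9461 + 125616804114/12362033 = 242573998327/12362033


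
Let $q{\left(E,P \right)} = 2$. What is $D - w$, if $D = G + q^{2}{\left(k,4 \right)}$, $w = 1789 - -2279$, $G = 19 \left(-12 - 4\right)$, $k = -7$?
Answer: $-4368$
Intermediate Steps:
$G = -304$ ($G = 19 \left(-16\right) = -304$)
$w = 4068$ ($w = 1789 + 2279 = 4068$)
$D = -300$ ($D = -304 + 2^{2} = -304 + 4 = -300$)
$D - w = -300 - 4068 = -4368$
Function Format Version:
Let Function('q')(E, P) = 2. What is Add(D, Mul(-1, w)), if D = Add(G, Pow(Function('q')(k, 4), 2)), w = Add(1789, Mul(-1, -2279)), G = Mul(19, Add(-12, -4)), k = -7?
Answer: -4368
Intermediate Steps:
G = -304 (G = Mul(19, -16) = -304)
w = 4068 (w = Add(1789, 2279) = 4068)
D = -300 (D = Add(-304, Pow(2, 2)) = Add(-304, 4) = -300)
Add(D, Mul(-1, w)) = Add(-300, Mul(-1, 4068)) = Add(-300, -4068) = -4368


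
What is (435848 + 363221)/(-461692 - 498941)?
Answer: -799069/960633 ≈ -0.83181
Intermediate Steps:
(435848 + 363221)/(-461692 - 498941) = 799069/(-960633) = 799069*(-1/960633) = -799069/960633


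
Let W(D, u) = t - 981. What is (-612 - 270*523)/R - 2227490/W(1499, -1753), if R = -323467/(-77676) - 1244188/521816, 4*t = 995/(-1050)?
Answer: -575383981299236112216/7433266408282897 ≈ -77407.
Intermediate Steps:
t = -199/840 (t = (995/(-1050))/4 = (995*(-1/1050))/4 = (1/4)*(-199/210) = -199/840 ≈ -0.23690)
W(D, u) = -824239/840 (W(D, u) = -199/840 - 981 = -824239/840)
R = 9018338623/5066572452 (R = -323467*(-1/77676) - 1244188*1/521816 = 323467/77676 - 311047/130454 = 9018338623/5066572452 ≈ 1.7800)
(-612 - 270*523)/R - 2227490/W(1499, -1753) = (-612 - 270*523)/(9018338623/5066572452) - 2227490/(-824239/840) = (-612 - 141210)*(5066572452/9018338623) - 2227490*(-840/824239) = -141822*5066572452/9018338623 + 1871091600/824239 = -718551438287544/9018338623 + 1871091600/824239 = -575383981299236112216/7433266408282897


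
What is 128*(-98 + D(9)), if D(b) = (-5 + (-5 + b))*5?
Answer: -13184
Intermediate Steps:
D(b) = -50 + 5*b (D(b) = (-10 + b)*5 = -50 + 5*b)
128*(-98 + D(9)) = 128*(-98 + (-50 + 5*9)) = 128*(-98 + (-50 + 45)) = 128*(-98 - 5) = 128*(-103) = -13184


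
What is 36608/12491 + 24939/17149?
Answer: 939303641/214208159 ≈ 4.3850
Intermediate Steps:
36608/12491 + 24939/17149 = 939303641/214208159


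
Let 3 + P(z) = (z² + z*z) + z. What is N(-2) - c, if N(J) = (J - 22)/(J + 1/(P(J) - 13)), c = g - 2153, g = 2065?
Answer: 696/7 ≈ 99.429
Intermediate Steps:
P(z) = -3 + z + 2*z² (P(z) = -3 + ((z² + z*z) + z) = -3 + ((z² + z²) + z) = -3 + (2*z² + z) = -3 + (z + 2*z²) = -3 + z + 2*z²)
c = -88 (c = 2065 - 2153 = -88)
N(J) = (-22 + J)/(J + 1/(-16 + J + 2*J²)) (N(J) = (J - 22)/(J + 1/((-3 + J + 2*J²) - 13)) = (-22 + J)/(J + 1/(-16 + J + 2*J²)))
N(-2) - c = (352 - 43*(-2)² - 38*(-2) + 2*(-2)³)/(1 + (-2)² - 16*(-2) + 2*(-2)³) - 1*(-88) = (352 - 43*4 + 76 + 2*(-8))/(1 + 4 + 32 + 2*(-8)) + 88 = (352 - 172 + 76 - 16)/(1 + 4 + 32 - 16) + 88 = 240/21 + 88 = (1/21)*240 + 88 = 80/7 + 88 = 696/7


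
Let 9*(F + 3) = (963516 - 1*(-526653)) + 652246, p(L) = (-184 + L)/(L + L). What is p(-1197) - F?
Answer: -569873827/2394 ≈ -2.3804e+5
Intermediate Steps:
p(L) = (-184 + L)/(2*L) (p(L) = (-184 + L)/((2*L)) = (-184 + L)*(1/(2*L)) = (-184 + L)/(2*L))
F = 2142388/9 (F = -3 + ((963516 - 1*(-526653)) + 652246)/9 = -3 + ((963516 + 526653) + 652246)/9 = -3 + (1490169 + 652246)/9 = -3 + (⅑)*2142415 = -3 + 2142415/9 = 2142388/9 ≈ 2.3804e+5)
p(-1197) - F = (½)*(-184 - 1197)/(-1197) - 1*2142388/9 = (½)*(-1/1197)*(-1381) - 2142388/9 = 1381/2394 - 2142388/9 = -569873827/2394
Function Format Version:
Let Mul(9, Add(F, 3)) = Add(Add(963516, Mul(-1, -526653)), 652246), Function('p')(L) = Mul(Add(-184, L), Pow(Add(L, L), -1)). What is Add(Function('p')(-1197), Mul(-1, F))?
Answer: Rational(-569873827, 2394) ≈ -2.3804e+5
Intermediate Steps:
Function('p')(L) = Mul(Rational(1, 2), Pow(L, -1), Add(-184, L)) (Function('p')(L) = Mul(Add(-184, L), Pow(Mul(2, L), -1)) = Mul(Add(-184, L), Mul(Rational(1, 2), Pow(L, -1))) = Mul(Rational(1, 2), Pow(L, -1), Add(-184, L)))
F = Rational(2142388, 9) (F = Add(-3, Mul(Rational(1, 9), Add(Add(963516, Mul(-1, -526653)), 652246))) = Add(-3, Mul(Rational(1, 9), Add(Add(963516, 526653), 652246))) = Add(-3, Mul(Rational(1, 9), Add(1490169, 652246))) = Add(-3, Mul(Rational(1, 9), 2142415)) = Add(-3, Rational(2142415, 9)) = Rational(2142388, 9) ≈ 2.3804e+5)
Add(Function('p')(-1197), Mul(-1, F)) = Add(Mul(Rational(1, 2), Pow(-1197, -1), Add(-184, -1197)), Mul(-1, Rational(2142388, 9))) = Add(Mul(Rational(1, 2), Rational(-1, 1197), -1381), Rational(-2142388, 9)) = Add(Rational(1381, 2394), Rational(-2142388, 9)) = Rational(-569873827, 2394)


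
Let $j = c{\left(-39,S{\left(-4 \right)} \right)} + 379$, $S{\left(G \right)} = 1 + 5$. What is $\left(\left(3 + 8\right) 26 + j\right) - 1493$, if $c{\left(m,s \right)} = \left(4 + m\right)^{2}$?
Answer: $397$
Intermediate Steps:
$S{\left(G \right)} = 6$
$j = 1604$ ($j = \left(4 - 39\right)^{2} + 379 = \left(-35\right)^{2} + 379 = 1225 + 379 = 1604$)
$\left(\left(3 + 8\right) 26 + j\right) - 1493 = \left(\left(3 + 8\right) 26 + 1604\right) - 1493 = \left(11 \cdot 26 + 1604\right) - 1493 = \left(286 + 1604\right) - 1493 = 1890 - 1493 = 397$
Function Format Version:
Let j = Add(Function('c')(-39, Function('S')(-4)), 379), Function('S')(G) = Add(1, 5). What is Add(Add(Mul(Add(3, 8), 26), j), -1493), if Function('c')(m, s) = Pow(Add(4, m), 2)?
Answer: 397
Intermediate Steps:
Function('S')(G) = 6
j = 1604 (j = Add(Pow(Add(4, -39), 2), 379) = Add(Pow(-35, 2), 379) = Add(1225, 379) = 1604)
Add(Add(Mul(Add(3, 8), 26), j), -1493) = Add(Add(Mul(Add(3, 8), 26), 1604), -1493) = Add(Add(Mul(11, 26), 1604), -1493) = Add(Add(286, 1604), -1493) = Add(1890, -1493) = 397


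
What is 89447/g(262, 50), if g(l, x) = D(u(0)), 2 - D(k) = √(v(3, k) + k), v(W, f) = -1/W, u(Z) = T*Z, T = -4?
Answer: 536682/13 + 89447*I*√3/13 ≈ 41283.0 + 11917.0*I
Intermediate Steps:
u(Z) = -4*Z
D(k) = 2 - √(-⅓ + k) (D(k) = 2 - √(-1/3 + k) = 2 - √(-1*⅓ + k) = 2 - √(-⅓ + k))
g(l, x) = 2 - I*√3/3 (g(l, x) = 2 - √(-3 + 9*(-4*0))/3 = 2 - √(-3 + 9*0)/3 = 2 - √(-3 + 0)/3 = 2 - I*√3/3)
89447/g(262, 50) = 89447/(2 - I*√3/3)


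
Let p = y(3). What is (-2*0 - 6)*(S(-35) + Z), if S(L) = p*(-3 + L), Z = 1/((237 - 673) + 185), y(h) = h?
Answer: 171690/251 ≈ 684.02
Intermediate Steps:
p = 3
Z = -1/251 (Z = 1/(-436 + 185) = 1/(-251) = -1/251 ≈ -0.0039841)
S(L) = -9 + 3*L (S(L) = 3*(-3 + L) = -9 + 3*L)
(-2*0 - 6)*(S(-35) + Z) = (-2*0 - 6)*((-9 + 3*(-35)) - 1/251) = (0 - 6)*((-9 - 105) - 1/251) = -6*(-114 - 1/251) = -6*(-28615/251) = 171690/251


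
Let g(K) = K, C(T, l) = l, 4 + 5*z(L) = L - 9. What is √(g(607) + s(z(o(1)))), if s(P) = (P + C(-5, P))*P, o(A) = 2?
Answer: 3*√1713/5 ≈ 24.833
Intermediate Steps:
z(L) = -13/5 + L/5 (z(L) = -⅘ + (L - 9)/5 = -⅘ + (-9 + L)/5 = -⅘ + (-9/5 + L/5) = -13/5 + L/5)
s(P) = 2*P² (s(P) = (P + P)*P = (2*P)*P = 2*P²)
√(g(607) + s(z(o(1)))) = √(607 + 2*(-13/5 + (⅕)*2)²) = √(607 + 2*(-13/5 + ⅖)²) = √(607 + 2*(-11/5)²) = √(607 + 2*(121/25)) = √(607 + 242/25) = √(15417/25) = 3*√1713/5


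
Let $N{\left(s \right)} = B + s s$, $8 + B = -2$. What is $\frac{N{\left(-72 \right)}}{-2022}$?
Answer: $- \frac{2587}{1011} \approx -2.5589$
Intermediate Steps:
$B = -10$ ($B = -8 - 2 = -10$)
$N{\left(s \right)} = -10 + s^{2}$ ($N{\left(s \right)} = -10 + s s = -10 + s^{2}$)
$\frac{N{\left(-72 \right)}}{-2022} = \frac{-10 + \left(-72\right)^{2}}{-2022} = \left(-10 + 5184\right) \left(- \frac{1}{2022}\right) = 5174 \left(- \frac{1}{2022}\right) = - \frac{2587}{1011}$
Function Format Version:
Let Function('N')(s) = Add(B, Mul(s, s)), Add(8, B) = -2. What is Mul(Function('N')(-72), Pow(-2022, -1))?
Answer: Rational(-2587, 1011) ≈ -2.5589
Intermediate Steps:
B = -10 (B = Add(-8, -2) = -10)
Function('N')(s) = Add(-10, Pow(s, 2)) (Function('N')(s) = Add(-10, Mul(s, s)) = Add(-10, Pow(s, 2)))
Mul(Function('N')(-72), Pow(-2022, -1)) = Mul(Add(-10, Pow(-72, 2)), Pow(-2022, -1)) = Mul(Add(-10, 5184), Rational(-1, 2022)) = Mul(5174, Rational(-1, 2022)) = Rational(-2587, 1011)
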